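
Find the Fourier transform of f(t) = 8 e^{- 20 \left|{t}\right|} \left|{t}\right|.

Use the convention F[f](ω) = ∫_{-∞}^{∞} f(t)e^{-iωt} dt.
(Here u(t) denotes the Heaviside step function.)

F(ω) = \frac{16 \left(400 - \omega^{2}\right)}{\left(\omega^{2} + 400\right)^{2}}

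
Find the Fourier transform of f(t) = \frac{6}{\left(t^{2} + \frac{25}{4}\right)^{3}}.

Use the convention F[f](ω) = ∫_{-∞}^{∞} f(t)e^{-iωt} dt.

F(ω) = \frac{6 \pi \left(25 \omega^{2} + 30 \left|{\omega}\right| + 12\right) e^{- \frac{5 \left|{\omega}\right|}{2}}}{3125}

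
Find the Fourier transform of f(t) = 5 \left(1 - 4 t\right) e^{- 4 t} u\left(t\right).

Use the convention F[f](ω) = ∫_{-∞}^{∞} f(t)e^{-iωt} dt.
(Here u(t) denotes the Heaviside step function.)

F(ω) = \frac{5 i \omega}{- \omega^{2} + 8 i \omega + 16}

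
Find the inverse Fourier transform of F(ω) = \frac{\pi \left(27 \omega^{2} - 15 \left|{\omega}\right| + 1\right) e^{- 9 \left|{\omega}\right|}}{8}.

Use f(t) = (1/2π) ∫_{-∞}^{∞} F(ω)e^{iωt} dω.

f(t) = \frac{3 t^{4}}{\left(t^{2} + 81\right)^{3}}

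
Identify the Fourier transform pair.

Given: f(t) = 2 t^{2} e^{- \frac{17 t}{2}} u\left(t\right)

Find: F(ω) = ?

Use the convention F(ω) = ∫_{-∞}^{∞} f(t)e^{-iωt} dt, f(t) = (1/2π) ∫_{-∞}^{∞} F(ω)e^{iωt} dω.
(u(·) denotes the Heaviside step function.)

F(ω) = \frac{32}{\left(2 i \omega + 17\right)^{3}}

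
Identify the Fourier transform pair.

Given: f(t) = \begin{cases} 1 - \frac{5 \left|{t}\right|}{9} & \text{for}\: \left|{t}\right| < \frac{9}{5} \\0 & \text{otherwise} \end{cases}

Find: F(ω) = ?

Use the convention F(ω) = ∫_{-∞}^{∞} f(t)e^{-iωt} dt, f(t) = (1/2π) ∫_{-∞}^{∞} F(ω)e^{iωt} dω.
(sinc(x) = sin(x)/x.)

F(ω) = \frac{9 \operatorname{sinc}^{2}{\left(\frac{9 \omega}{10} \right)}}{5}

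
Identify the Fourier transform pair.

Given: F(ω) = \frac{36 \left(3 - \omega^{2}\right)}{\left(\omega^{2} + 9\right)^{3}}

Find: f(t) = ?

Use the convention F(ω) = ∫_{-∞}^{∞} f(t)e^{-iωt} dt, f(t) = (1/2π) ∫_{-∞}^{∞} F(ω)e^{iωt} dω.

f(t) = t^{2} e^{- 3 \left|{t}\right|}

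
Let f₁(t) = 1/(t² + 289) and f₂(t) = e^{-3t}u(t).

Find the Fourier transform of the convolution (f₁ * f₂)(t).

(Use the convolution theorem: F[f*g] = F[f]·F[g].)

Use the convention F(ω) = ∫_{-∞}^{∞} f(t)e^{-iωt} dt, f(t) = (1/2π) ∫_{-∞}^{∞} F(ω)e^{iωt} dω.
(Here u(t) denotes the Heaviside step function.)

F[f₁*f₂](ω) = \frac{\pi e^{- 17 \left|{\omega}\right|}}{17 \left(i \omega + 3\right)}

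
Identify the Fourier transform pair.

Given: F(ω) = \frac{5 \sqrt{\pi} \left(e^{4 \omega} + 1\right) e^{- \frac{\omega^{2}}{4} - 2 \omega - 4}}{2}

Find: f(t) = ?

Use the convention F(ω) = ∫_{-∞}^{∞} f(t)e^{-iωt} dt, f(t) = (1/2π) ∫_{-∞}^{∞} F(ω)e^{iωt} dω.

f(t) = 5 e^{- t^{2}} \cos{\left(4 t \right)}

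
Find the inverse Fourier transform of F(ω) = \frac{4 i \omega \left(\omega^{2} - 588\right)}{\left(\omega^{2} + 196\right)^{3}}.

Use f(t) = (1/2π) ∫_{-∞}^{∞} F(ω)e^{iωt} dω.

f(t) = t e^{- 14 \left|{t}\right|} \left|{t}\right|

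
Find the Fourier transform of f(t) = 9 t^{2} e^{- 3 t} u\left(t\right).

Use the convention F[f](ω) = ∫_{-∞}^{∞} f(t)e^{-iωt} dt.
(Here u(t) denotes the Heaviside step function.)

F(ω) = \frac{18}{\left(i \omega + 3\right)^{3}}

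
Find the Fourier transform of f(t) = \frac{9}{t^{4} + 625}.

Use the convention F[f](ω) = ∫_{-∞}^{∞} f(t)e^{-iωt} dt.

F(ω) = \frac{9 \pi e^{- \frac{5 \sqrt{2} \left|{\omega}\right|}{2}} \sin{\left(\frac{5 \sqrt{2} \left|{\omega}\right|}{2} + \frac{\pi}{4} \right)}}{125}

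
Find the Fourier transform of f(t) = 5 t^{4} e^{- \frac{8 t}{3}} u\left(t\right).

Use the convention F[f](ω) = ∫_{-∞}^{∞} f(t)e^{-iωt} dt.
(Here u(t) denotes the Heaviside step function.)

F(ω) = \frac{29160}{\left(3 i \omega + 8\right)^{5}}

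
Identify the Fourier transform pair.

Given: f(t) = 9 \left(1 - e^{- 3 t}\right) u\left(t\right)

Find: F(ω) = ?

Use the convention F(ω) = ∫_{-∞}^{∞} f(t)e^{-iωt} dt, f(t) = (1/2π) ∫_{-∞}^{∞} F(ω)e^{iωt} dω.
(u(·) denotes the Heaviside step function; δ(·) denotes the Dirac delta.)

F(ω) = 9 \pi \delta\left(\omega\right) - \frac{27 i}{\omega \left(i \omega + 3\right)}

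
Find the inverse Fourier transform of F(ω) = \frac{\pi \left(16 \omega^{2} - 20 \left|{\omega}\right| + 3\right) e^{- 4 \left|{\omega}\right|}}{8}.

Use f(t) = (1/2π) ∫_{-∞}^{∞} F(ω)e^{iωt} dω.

f(t) = \frac{4 t^{4}}{\left(t^{2} + 16\right)^{3}}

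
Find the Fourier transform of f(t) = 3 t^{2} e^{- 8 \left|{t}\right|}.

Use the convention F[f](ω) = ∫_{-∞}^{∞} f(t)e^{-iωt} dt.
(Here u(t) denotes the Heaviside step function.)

F(ω) = \frac{96 \left(64 - 3 \omega^{2}\right)}{\left(\omega^{2} + 64\right)^{3}}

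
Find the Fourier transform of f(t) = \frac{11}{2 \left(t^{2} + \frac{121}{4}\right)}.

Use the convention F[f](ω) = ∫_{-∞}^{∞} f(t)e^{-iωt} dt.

F(ω) = \pi e^{- \frac{11 \left|{\omega}\right|}{2}}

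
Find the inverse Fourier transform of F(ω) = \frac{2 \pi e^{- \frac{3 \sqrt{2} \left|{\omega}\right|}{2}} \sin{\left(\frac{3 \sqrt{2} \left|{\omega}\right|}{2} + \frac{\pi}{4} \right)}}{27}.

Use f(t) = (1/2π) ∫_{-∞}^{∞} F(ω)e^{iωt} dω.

f(t) = \frac{2}{t^{4} + 81}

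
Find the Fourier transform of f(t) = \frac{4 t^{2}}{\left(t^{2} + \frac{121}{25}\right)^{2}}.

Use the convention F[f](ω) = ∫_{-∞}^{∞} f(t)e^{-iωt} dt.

F(ω) = \frac{2 \pi \left(5 - 11 \left|{\omega}\right|\right) e^{- \frac{11 \left|{\omega}\right|}{5}}}{11}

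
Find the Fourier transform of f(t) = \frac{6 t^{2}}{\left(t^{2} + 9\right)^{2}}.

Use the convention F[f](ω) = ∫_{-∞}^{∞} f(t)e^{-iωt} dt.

F(ω) = \pi \left(1 - 3 \left|{\omega}\right|\right) e^{- 3 \left|{\omega}\right|}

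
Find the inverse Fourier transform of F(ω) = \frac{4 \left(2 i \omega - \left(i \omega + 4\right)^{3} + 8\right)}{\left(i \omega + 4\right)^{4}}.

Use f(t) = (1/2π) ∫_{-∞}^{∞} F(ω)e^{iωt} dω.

f(t) = 4 \left(t^{2} - 1\right) e^{- 4 t} u\left(t\right)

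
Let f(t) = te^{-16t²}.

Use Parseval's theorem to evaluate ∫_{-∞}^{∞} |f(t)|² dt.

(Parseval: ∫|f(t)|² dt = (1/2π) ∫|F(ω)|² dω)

∫|f(t)|² dt = \frac{\sqrt{2} \sqrt{\pi}}{512}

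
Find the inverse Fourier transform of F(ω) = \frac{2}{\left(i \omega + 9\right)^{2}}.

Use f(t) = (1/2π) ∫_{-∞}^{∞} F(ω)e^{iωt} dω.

f(t) = 2 t e^{- 9 t} u\left(t\right)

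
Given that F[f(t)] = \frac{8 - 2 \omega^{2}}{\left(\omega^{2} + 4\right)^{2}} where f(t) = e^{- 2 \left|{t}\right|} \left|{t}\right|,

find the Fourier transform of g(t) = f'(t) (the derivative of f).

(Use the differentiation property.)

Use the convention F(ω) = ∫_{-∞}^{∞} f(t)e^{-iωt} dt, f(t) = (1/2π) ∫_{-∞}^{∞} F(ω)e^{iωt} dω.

F[g](ω) = - \frac{2 i \omega \left(\omega^{2} - 4\right)}{\left(\omega^{2} + 4\right)^{2}}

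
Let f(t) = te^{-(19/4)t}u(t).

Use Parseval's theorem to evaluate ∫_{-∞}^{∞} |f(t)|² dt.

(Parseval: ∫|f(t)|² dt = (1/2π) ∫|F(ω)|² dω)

∫|f(t)|² dt = \frac{16}{6859}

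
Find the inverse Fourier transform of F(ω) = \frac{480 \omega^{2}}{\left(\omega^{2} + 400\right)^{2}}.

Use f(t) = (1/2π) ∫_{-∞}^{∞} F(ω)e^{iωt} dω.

f(t) = 6 \left(1 - 20 \left|{t}\right|\right) e^{- 20 \left|{t}\right|}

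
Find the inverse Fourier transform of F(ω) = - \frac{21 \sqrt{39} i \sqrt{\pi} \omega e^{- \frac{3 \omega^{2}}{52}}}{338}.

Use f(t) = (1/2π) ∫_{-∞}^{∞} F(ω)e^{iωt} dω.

f(t) = 7 t e^{- \frac{13 t^{2}}{3}}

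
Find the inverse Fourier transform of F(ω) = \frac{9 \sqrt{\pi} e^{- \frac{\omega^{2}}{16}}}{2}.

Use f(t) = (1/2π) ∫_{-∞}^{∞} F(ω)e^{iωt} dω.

f(t) = 9 e^{- 4 t^{2}}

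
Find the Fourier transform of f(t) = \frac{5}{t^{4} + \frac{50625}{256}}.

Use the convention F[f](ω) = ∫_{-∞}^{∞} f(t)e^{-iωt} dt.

F(ω) = \frac{64 \pi e^{- \frac{15 \sqrt{2} \left|{\omega}\right|}{8}} \sin{\left(\frac{15 \sqrt{2} \left|{\omega}\right|}{8} + \frac{\pi}{4} \right)}}{675}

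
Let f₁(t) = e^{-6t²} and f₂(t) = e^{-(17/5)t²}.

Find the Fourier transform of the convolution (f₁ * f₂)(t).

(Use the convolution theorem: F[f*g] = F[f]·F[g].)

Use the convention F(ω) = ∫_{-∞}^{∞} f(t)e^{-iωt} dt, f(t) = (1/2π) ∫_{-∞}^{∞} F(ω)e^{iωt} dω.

F[f₁*f₂](ω) = \frac{\sqrt{510} \pi e^{- \frac{47 \omega^{2}}{408}}}{102}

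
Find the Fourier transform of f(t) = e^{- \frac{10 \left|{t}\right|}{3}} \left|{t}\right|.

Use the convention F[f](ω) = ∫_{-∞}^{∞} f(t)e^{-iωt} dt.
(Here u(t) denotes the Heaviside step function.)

F(ω) = \frac{18 \left(100 - 9 \omega^{2}\right)}{\left(9 \omega^{2} + 100\right)^{2}}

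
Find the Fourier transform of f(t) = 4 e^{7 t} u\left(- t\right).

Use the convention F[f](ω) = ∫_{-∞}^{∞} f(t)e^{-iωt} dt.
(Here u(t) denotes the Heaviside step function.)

F(ω) = - \frac{4}{i \omega - 7}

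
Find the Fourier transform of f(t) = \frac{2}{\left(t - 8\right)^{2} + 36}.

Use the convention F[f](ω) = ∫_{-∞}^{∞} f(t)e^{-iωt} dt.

F(ω) = \frac{\pi e^{- 8 i \omega - 6 \left|{\omega}\right|}}{3}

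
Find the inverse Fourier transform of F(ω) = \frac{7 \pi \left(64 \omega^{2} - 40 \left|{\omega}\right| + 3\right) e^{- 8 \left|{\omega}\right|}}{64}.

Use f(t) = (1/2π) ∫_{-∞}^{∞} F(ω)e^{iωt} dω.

f(t) = \frac{7 t^{4}}{\left(t^{2} + 64\right)^{3}}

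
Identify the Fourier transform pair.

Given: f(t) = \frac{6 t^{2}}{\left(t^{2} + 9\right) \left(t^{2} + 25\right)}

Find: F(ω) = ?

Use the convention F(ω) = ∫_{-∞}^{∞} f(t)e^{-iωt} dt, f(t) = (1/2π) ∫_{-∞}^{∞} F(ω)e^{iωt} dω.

F(ω) = \frac{3 \pi \left(5 - 3 e^{2 \left|{\omega}\right|}\right) e^{- 5 \left|{\omega}\right|}}{8}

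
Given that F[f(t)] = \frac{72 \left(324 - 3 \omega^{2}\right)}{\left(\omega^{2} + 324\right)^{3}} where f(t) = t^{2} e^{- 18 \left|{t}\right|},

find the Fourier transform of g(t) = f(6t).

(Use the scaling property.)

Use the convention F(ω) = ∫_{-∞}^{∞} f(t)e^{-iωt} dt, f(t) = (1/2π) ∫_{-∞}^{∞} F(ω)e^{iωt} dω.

F[g](ω) = \frac{46656 \left(3888 - \omega^{2}\right)}{\left(\omega^{2} + 11664\right)^{3}}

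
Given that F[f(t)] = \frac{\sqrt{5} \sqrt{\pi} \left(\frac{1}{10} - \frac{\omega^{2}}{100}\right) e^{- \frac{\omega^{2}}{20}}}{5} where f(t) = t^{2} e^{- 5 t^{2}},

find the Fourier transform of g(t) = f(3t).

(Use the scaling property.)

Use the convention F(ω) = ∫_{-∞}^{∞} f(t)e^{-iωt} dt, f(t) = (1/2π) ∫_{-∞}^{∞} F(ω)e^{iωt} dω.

F[g](ω) = \frac{\sqrt{5} \sqrt{\pi} \left(90 - \omega^{2}\right) e^{- \frac{\omega^{2}}{180}}}{13500}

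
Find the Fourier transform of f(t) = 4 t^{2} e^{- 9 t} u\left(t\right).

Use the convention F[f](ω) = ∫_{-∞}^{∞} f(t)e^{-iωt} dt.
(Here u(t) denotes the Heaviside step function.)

F(ω) = \frac{8}{\left(i \omega + 9\right)^{3}}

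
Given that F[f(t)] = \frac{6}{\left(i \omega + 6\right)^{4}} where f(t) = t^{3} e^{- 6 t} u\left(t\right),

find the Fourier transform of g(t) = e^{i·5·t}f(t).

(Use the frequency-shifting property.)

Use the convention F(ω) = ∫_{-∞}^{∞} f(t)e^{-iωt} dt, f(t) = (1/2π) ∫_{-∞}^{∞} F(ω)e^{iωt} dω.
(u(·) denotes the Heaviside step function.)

F[g](ω) = \frac{6}{\left(i \left(\omega - 5\right) + 6\right)^{4}}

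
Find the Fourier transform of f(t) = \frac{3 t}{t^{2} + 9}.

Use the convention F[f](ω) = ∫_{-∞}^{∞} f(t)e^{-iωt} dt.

F(ω) = - 3 i \pi e^{- 3 \left|{\omega}\right|} \operatorname{sign}{\left(\omega \right)}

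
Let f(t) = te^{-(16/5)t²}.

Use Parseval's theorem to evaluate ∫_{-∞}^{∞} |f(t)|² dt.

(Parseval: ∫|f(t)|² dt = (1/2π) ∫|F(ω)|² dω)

∫|f(t)|² dt = \frac{5 \sqrt{10} \sqrt{\pi}}{512}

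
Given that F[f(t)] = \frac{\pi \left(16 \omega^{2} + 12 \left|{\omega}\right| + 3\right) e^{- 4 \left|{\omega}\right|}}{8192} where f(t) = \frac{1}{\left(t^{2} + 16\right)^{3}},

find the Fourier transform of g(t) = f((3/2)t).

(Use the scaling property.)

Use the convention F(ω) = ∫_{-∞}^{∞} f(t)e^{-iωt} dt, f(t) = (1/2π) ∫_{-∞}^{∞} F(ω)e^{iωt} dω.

F[g](ω) = \frac{\pi \left(64 \omega^{2} + 72 \left|{\omega}\right| + 27\right) e^{- \frac{8 \left|{\omega}\right|}{3}}}{110592}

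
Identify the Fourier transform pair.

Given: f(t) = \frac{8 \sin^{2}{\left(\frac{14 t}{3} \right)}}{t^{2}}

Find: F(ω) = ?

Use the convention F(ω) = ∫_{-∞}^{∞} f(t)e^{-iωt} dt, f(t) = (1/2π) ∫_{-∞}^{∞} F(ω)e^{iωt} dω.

F(ω) = \begin{cases} \frac{4 \pi \left(28 - 3 \left|{\omega}\right|\right)}{3} & \text{for}\: \omega > - \frac{28}{3} \wedge \omega < \frac{28}{3} \\0 & \text{otherwise} \end{cases}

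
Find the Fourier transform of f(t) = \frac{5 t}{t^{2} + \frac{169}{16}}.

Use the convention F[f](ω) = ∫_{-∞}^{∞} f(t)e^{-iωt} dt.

F(ω) = - 5 i \pi e^{- \frac{13 \left|{\omega}\right|}{4}} \operatorname{sign}{\left(\omega \right)}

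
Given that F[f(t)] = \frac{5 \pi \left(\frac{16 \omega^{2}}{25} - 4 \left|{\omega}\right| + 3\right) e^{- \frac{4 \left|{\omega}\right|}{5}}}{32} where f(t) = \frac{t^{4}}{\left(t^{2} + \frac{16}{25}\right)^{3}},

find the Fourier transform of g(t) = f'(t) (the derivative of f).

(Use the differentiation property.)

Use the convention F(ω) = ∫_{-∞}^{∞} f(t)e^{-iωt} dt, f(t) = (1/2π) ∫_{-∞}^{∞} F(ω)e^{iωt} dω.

F[g](ω) = \frac{i \pi \omega \left(16 \omega^{2} - 100 \left|{\omega}\right| + 75\right) e^{- \frac{4 \left|{\omega}\right|}{5}}}{160}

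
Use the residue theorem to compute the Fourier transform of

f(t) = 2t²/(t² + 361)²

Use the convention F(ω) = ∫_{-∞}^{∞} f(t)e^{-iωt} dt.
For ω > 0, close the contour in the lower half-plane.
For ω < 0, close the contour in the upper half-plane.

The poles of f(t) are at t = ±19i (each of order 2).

Let g(z) = f(z)e^{-iωz}; for large |z| the factor e^{-iωz} decays in the lower half-plane when ω > 0 and in the upper half-plane when ω < 0.

Case ω > 0 (lower half-plane, clockwise contour ⇒ F(ω) = -2πi·ΣRes):
  Res_{z = - 19 i} g(z) = \frac{i \left(1 - 19 \omega\right) e^{- 19 \omega}}{38} (pole of order 2)
  F(ω) = -2πi·ΣRes = \frac{\pi \left(1 - 19 \omega\right) e^{- 19 \omega}}{19}

Case ω < 0 (upper half-plane, counterclockwise contour ⇒ F(ω) = +2πi·ΣRes):
  Res_{z = 19 i} g(z) = \frac{i \left(- 19 \omega - 1\right) e^{19 \omega}}{38} (pole of order 2)
  F(ω) = 2πi·ΣRes = \frac{\pi \left(19 \omega + 1\right) e^{19 \omega}}{19}

Both cases combine into a single formula in |ω|:

F(ω) = \frac{\pi \left(1 - 19 \left|{\omega}\right|\right) e^{- 19 \left|{\omega}\right|}}{19}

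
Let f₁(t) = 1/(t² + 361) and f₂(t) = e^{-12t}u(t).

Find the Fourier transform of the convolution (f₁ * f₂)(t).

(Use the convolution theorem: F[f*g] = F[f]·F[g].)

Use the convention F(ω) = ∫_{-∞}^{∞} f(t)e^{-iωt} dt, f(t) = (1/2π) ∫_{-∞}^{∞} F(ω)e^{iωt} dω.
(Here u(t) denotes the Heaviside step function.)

F[f₁*f₂](ω) = \frac{\pi e^{- 19 \left|{\omega}\right|}}{19 \left(i \omega + 12\right)}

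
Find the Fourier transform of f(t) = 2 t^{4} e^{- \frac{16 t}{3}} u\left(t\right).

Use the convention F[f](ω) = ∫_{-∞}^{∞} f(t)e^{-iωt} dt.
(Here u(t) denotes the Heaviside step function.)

F(ω) = \frac{11664}{\left(3 i \omega + 16\right)^{5}}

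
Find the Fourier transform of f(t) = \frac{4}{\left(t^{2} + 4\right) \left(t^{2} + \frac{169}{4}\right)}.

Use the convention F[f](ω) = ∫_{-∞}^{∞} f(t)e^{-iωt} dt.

F(ω) = \frac{8 \pi e^{- 2 \left|{\omega}\right|}}{153} - \frac{32 \pi e^{- \frac{13 \left|{\omega}\right|}{2}}}{1989}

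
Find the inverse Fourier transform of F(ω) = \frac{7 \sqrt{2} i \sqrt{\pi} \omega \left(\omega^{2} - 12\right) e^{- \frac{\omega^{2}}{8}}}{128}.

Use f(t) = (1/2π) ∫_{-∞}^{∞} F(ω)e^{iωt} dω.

f(t) = 7 t^{3} e^{- 2 t^{2}}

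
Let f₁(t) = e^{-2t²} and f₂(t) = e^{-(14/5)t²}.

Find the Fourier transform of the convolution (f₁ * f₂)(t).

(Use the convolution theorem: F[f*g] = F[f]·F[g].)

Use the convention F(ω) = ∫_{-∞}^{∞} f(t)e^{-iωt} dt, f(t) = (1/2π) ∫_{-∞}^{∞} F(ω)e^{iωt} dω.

F[f₁*f₂](ω) = \frac{\sqrt{35} \pi e^{- \frac{3 \omega^{2}}{14}}}{14}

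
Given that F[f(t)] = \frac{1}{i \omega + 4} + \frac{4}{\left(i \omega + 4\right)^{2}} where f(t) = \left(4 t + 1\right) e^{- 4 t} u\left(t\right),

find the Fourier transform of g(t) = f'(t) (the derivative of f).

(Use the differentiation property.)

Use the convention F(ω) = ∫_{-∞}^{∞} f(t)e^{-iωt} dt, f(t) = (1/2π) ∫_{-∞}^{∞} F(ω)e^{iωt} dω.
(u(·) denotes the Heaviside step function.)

F[g](ω) = \frac{\omega \left(\omega - 8 i\right)}{\omega^{2} - 8 i \omega - 16}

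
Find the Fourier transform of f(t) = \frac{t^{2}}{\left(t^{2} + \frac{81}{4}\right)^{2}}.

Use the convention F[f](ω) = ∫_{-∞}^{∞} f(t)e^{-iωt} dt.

F(ω) = \frac{\pi \left(2 - 9 \left|{\omega}\right|\right) e^{- \frac{9 \left|{\omega}\right|}{2}}}{18}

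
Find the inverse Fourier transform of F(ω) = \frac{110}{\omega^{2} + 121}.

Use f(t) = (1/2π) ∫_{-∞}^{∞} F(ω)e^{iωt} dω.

f(t) = 5 e^{- 11 \left|{t}\right|}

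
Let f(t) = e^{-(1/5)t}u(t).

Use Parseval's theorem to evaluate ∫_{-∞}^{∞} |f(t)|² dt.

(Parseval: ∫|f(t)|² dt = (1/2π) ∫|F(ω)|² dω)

∫|f(t)|² dt = \frac{5}{2}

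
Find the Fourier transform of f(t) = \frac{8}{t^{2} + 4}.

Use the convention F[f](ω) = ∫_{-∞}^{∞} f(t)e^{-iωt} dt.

F(ω) = 4 \pi e^{- 2 \left|{\omega}\right|}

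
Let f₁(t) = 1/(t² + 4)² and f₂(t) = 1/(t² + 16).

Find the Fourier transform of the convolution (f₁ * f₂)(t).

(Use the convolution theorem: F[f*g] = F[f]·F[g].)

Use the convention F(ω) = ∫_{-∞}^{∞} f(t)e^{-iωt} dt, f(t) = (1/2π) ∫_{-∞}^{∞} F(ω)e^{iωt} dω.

F[f₁*f₂](ω) = \frac{\pi^{2} \left(2 \left|{\omega}\right| + 1\right) e^{- 6 \left|{\omega}\right|}}{64}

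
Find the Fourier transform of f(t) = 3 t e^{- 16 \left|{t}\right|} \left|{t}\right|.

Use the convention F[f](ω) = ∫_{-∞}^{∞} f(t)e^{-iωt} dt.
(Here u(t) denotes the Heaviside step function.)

F(ω) = \frac{12 i \omega \left(\omega^{2} - 768\right)}{\left(\omega^{2} + 256\right)^{3}}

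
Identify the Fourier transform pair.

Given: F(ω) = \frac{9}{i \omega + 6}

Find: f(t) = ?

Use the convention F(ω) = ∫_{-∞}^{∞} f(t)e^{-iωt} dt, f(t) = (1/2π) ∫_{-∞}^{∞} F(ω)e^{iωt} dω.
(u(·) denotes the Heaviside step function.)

f(t) = 9 e^{- 6 t} u\left(t\right)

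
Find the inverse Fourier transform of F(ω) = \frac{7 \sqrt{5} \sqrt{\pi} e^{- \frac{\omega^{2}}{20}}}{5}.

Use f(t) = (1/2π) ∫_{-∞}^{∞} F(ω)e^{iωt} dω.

f(t) = 7 e^{- 5 t^{2}}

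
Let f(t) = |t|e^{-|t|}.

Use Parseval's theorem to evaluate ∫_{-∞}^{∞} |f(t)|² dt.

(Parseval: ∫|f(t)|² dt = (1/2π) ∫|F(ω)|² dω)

∫|f(t)|² dt = \frac{1}{2}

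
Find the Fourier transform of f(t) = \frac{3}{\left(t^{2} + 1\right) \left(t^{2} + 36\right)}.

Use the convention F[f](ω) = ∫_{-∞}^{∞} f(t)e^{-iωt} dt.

F(ω) = \frac{\pi \left(6 e^{5 \left|{\omega}\right|} - 1\right) e^{- 6 \left|{\omega}\right|}}{70}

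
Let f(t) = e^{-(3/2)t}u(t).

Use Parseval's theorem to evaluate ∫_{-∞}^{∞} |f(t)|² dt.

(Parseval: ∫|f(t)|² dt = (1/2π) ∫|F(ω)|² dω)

∫|f(t)|² dt = \frac{1}{3}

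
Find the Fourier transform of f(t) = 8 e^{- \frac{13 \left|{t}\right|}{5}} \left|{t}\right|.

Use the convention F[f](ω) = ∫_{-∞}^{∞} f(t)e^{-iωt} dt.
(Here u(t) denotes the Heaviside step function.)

F(ω) = \frac{400 \left(169 - 25 \omega^{2}\right)}{\left(25 \omega^{2} + 169\right)^{2}}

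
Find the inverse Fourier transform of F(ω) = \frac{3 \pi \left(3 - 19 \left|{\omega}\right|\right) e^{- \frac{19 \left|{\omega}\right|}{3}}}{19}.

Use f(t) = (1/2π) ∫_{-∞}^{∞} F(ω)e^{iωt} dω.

f(t) = \frac{6 t^{2}}{\left(t^{2} + \frac{361}{9}\right)^{2}}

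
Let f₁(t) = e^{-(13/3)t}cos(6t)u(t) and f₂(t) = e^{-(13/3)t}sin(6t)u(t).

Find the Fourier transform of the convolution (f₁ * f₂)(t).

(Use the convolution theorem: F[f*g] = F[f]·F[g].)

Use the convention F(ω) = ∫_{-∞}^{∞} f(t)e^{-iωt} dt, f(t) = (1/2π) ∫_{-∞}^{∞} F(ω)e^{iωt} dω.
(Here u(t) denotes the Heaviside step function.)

F[f₁*f₂](ω) = \frac{162 \left(3 i \omega + 13\right)}{\left(\left(3 i \omega + 13\right)^{2} + 324\right)^{2}}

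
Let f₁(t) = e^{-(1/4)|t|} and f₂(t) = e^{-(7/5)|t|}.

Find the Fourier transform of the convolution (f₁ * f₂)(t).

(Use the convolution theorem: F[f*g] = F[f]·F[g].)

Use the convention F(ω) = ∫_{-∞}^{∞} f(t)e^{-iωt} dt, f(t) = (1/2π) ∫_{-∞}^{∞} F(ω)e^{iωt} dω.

F[f₁*f₂](ω) = \frac{560}{400 \omega^{4} + 809 \omega^{2} + 49}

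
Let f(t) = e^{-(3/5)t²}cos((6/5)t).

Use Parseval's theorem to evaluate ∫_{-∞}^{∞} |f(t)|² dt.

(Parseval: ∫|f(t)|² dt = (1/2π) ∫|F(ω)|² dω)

∫|f(t)|² dt = \frac{\sqrt{30} \sqrt{\pi} \left(1 + e^{\frac{6}{5}}\right)}{12 e^{\frac{6}{5}}}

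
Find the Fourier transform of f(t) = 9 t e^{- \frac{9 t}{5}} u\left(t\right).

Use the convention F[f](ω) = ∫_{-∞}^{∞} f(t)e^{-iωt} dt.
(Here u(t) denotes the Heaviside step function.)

F(ω) = \frac{225}{\left(5 i \omega + 9\right)^{2}}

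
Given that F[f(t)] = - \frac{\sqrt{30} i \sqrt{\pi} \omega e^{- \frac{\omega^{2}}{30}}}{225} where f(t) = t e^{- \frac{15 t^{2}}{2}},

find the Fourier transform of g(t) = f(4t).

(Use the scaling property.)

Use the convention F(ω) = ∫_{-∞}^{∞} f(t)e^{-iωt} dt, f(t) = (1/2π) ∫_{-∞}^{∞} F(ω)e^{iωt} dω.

F[g](ω) = - \frac{\sqrt{30} i \sqrt{\pi} \omega e^{- \frac{\omega^{2}}{480}}}{3600}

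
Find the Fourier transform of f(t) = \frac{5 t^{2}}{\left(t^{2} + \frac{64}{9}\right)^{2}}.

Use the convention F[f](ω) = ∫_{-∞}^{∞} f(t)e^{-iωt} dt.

F(ω) = \frac{5 \pi \left(3 - 8 \left|{\omega}\right|\right) e^{- \frac{8 \left|{\omega}\right|}{3}}}{16}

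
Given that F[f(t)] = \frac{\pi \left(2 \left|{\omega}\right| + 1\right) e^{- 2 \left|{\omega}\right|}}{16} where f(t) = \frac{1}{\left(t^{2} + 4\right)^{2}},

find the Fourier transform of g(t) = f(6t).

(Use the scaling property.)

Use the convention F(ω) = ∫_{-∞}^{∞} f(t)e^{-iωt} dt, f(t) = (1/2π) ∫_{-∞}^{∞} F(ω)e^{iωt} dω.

F[g](ω) = \frac{\pi \left(\left|{\omega}\right| + 3\right) e^{- \frac{\left|{\omega}\right|}{3}}}{288}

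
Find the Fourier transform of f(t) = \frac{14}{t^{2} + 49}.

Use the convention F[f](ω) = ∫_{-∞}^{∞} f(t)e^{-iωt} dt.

F(ω) = 2 \pi e^{- 7 \left|{\omega}\right|}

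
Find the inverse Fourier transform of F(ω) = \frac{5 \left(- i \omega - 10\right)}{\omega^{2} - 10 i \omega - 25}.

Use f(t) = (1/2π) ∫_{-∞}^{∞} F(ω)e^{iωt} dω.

f(t) = 5 \left(5 t + 1\right) e^{- 5 t} u\left(t\right)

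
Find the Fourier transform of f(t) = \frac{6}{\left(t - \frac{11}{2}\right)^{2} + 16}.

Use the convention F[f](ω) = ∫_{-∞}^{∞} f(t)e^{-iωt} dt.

F(ω) = \frac{3 \pi e^{- \frac{11 i \omega}{2} - 4 \left|{\omega}\right|}}{2}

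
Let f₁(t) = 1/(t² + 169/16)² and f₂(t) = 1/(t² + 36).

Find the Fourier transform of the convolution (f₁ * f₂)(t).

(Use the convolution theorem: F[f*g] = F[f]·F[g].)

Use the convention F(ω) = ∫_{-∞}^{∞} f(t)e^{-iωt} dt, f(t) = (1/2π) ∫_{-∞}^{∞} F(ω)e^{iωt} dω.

F[f₁*f₂](ω) = \frac{4 \pi^{2} \left(13 \left|{\omega}\right| + 4\right) e^{- \frac{37 \left|{\omega}\right|}{4}}}{6591}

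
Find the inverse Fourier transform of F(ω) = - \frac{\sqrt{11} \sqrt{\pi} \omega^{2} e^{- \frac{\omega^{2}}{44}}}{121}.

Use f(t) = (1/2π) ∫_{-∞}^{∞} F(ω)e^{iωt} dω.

f(t) = \left(44 t^{2} - 2\right) e^{- 11 t^{2}}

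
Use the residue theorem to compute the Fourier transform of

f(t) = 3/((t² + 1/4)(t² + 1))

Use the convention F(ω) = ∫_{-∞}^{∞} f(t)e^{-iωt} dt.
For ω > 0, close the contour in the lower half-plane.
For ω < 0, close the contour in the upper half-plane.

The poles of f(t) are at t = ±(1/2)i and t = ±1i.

Let g(z) = f(z)e^{-iωz}; for large |z| the factor e^{-iωz} decays in the lower half-plane when ω > 0 and in the upper half-plane when ω < 0.

Case ω > 0 (lower half-plane, clockwise contour ⇒ F(ω) = -2πi·ΣRes):
  Res_{z = - \frac{i}{2}} g(z) = 4 i e^{- \frac{\omega}{2}}
  Res_{z = - i} g(z) = - 2 i e^{- \omega}
  F(ω) = -2πi·ΣRes = - 4 \pi e^{- \omega} + 8 \pi e^{- \frac{\omega}{2}}

Case ω < 0 (upper half-plane, counterclockwise contour ⇒ F(ω) = +2πi·ΣRes):
  Res_{z = \frac{i}{2}} g(z) = - 4 i e^{\frac{\omega}{2}}
  Res_{z = i} g(z) = 2 i e^{\omega}
  F(ω) = 2πi·ΣRes = 4 \pi \left(2 e^{\frac{\omega}{2}} - e^{\omega}\right)

Both cases combine into a single formula in |ω|:

F(ω) = - 4 \pi e^{- \left|{\omega}\right|} + 8 \pi e^{- \frac{\left|{\omega}\right|}{2}}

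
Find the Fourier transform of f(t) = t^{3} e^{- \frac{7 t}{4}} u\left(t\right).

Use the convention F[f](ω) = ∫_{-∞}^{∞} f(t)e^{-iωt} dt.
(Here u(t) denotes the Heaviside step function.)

F(ω) = \frac{1536}{\left(4 i \omega + 7\right)^{4}}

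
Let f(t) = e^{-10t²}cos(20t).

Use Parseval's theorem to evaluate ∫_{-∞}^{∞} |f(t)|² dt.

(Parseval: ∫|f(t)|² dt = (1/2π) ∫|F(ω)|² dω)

∫|f(t)|² dt = \frac{\sqrt{5} \sqrt{\pi} \left(1 + e^{20}\right)}{20 e^{20}}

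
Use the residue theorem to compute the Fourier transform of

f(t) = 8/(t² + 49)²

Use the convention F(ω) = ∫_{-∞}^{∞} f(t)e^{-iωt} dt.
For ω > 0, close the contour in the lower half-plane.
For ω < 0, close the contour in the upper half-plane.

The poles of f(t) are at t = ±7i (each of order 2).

Let g(z) = f(z)e^{-iωz}; for large |z| the factor e^{-iωz} decays in the lower half-plane when ω > 0 and in the upper half-plane when ω < 0.

Case ω > 0 (lower half-plane, clockwise contour ⇒ F(ω) = -2πi·ΣRes):
  Res_{z = - 7 i} g(z) = \frac{2 i \left(7 \omega + 1\right) e^{- 7 \omega}}{343} (pole of order 2)
  F(ω) = -2πi·ΣRes = \frac{4 \pi \left(7 \omega + 1\right) e^{- 7 \omega}}{343}

Case ω < 0 (upper half-plane, counterclockwise contour ⇒ F(ω) = +2πi·ΣRes):
  Res_{z = 7 i} g(z) = \frac{2 i \left(7 \omega - 1\right) e^{7 \omega}}{343} (pole of order 2)
  F(ω) = 2πi·ΣRes = \frac{4 \pi \left(1 - 7 \omega\right) e^{7 \omega}}{343}

Both cases combine into a single formula in |ω|:

F(ω) = \frac{4 \pi \left(7 \left|{\omega}\right| + 1\right) e^{- 7 \left|{\omega}\right|}}{343}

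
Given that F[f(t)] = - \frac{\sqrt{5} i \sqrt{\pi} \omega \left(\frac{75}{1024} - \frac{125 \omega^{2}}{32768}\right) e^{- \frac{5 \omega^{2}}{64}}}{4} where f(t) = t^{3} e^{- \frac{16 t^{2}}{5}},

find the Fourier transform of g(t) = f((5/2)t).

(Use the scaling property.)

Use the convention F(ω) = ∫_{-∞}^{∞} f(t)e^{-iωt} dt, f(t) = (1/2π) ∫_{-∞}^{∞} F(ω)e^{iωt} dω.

F[g](ω) = \frac{\sqrt{5} i \sqrt{\pi} \omega \left(\omega^{2} - 120\right) e^{- \frac{\omega^{2}}{80}}}{40960}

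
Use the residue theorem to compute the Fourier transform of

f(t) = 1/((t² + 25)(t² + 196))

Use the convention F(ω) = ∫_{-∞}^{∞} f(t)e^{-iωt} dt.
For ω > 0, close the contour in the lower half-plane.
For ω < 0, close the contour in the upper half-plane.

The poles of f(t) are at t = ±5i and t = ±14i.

Let g(z) = f(z)e^{-iωz}; for large |z| the factor e^{-iωz} decays in the lower half-plane when ω > 0 and in the upper half-plane when ω < 0.

Case ω > 0 (lower half-plane, clockwise contour ⇒ F(ω) = -2πi·ΣRes):
  Res_{z = - 5 i} g(z) = \frac{i e^{- 5 \omega}}{1710}
  Res_{z = - 14 i} g(z) = - \frac{i e^{- 14 \omega}}{4788}
  F(ω) = -2πi·ΣRes = \frac{\pi \left(14 e^{9 \omega} - 5\right) e^{- 14 \omega}}{11970}

Case ω < 0 (upper half-plane, counterclockwise contour ⇒ F(ω) = +2πi·ΣRes):
  Res_{z = 5 i} g(z) = - \frac{i e^{5 \omega}}{1710}
  Res_{z = 14 i} g(z) = \frac{i e^{14 \omega}}{4788}
  F(ω) = 2πi·ΣRes = \frac{\pi \left(14 - 5 e^{9 \omega}\right) e^{5 \omega}}{11970}

Both cases combine into a single formula in |ω|:

F(ω) = \frac{\pi \left(14 e^{9 \left|{\omega}\right|} - 5\right) e^{- 14 \left|{\omega}\right|}}{11970}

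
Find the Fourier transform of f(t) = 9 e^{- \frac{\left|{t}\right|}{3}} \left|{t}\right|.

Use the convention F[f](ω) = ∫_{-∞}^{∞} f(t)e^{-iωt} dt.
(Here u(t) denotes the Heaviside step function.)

F(ω) = \frac{162 \left(1 - 9 \omega^{2}\right)}{\left(9 \omega^{2} + 1\right)^{2}}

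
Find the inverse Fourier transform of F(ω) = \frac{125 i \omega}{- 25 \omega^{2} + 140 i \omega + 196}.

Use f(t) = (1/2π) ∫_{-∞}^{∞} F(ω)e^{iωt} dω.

f(t) = 5 \left(1 - \frac{14 t}{5}\right) e^{- \frac{14 t}{5}} u\left(t\right)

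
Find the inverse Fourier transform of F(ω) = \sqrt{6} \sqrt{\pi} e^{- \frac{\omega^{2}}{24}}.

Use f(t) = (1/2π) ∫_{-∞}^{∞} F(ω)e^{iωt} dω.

f(t) = 6 e^{- 6 t^{2}}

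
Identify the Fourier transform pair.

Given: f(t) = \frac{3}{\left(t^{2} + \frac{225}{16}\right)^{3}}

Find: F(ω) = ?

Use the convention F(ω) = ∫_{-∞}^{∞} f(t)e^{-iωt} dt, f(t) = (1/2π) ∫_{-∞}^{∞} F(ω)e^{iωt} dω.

F(ω) = \frac{8 \pi \left(75 \omega^{2} + 60 \left|{\omega}\right| + 16\right) e^{- \frac{15 \left|{\omega}\right|}{4}}}{84375}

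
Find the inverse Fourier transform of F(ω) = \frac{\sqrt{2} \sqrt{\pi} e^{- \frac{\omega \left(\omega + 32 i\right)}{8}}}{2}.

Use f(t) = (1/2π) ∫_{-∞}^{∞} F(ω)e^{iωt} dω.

f(t) = e^{- 2 \left(t - 4\right)^{2}}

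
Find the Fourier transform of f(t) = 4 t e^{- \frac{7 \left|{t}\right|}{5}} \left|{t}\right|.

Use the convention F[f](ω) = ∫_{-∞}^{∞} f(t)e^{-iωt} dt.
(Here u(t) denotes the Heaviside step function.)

F(ω) = \frac{10000 i \omega \left(25 \omega^{2} - 147\right)}{\left(25 \omega^{2} + 49\right)^{3}}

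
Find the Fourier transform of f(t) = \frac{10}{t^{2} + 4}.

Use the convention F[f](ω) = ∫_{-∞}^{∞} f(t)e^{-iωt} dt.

F(ω) = 5 \pi e^{- 2 \left|{\omega}\right|}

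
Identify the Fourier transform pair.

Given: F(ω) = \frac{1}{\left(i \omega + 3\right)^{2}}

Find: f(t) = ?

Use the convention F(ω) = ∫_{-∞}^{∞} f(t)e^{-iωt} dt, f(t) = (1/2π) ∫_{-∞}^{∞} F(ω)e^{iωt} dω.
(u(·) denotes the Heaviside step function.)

f(t) = t e^{- 3 t} u\left(t\right)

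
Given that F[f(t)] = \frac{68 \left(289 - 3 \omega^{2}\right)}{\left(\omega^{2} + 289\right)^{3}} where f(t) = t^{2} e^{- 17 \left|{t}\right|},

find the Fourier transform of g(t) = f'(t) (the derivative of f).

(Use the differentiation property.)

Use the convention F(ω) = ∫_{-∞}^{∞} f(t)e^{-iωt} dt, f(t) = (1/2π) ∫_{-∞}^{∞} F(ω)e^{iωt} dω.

F[g](ω) = - \frac{68 i \omega \left(3 \omega^{2} - 289\right)}{\left(\omega^{2} + 289\right)^{3}}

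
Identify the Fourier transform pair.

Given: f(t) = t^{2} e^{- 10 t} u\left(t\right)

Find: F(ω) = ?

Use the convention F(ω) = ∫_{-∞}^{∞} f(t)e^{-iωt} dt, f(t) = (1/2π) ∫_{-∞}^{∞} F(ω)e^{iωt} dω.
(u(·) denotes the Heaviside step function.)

F(ω) = \frac{2}{\left(i \omega + 10\right)^{3}}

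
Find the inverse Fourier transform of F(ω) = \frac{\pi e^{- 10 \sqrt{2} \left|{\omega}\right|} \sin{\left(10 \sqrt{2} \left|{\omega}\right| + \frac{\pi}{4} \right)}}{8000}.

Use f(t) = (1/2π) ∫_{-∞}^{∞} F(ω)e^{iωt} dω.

f(t) = \frac{1}{t^{4} + 160000}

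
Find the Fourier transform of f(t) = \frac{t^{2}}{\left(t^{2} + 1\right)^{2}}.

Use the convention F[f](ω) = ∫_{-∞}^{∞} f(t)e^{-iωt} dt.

F(ω) = \frac{\pi \left(1 - \left|{\omega}\right|\right) e^{- \left|{\omega}\right|}}{2}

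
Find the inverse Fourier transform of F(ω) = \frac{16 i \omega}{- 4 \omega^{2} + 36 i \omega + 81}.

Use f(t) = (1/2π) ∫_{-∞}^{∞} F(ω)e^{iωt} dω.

f(t) = 4 \left(1 - \frac{9 t}{2}\right) e^{- \frac{9 t}{2}} u\left(t\right)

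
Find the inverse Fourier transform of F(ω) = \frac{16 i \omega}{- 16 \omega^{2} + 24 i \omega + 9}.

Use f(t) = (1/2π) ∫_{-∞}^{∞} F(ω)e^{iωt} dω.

f(t) = \left(1 - \frac{3 t}{4}\right) e^{- \frac{3 t}{4}} u\left(t\right)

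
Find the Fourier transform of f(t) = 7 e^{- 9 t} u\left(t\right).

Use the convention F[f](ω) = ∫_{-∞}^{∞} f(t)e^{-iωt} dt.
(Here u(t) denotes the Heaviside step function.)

F(ω) = \frac{7}{i \omega + 9}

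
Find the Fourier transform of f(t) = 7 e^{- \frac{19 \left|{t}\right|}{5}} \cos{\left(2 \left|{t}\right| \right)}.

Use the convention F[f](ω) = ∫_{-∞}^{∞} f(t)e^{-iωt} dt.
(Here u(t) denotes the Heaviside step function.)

F(ω) = \frac{1330 \left(25 \omega^{2} + 461\right)}{625 \omega^{4} + 13050 \omega^{2} + 212521}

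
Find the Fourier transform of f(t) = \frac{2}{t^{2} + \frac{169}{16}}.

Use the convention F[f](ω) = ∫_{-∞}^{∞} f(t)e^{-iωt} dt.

F(ω) = \frac{8 \pi e^{- \frac{13 \left|{\omega}\right|}{4}}}{13}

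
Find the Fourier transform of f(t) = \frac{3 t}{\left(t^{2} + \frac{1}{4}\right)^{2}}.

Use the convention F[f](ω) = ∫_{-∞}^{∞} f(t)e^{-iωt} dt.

F(ω) = - 3 i \pi \omega e^{- \frac{\left|{\omega}\right|}{2}}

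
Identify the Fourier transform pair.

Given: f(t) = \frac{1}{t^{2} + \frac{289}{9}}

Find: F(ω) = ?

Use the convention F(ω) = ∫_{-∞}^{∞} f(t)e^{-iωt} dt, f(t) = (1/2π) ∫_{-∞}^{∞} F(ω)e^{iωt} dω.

F(ω) = \frac{3 \pi e^{- \frac{17 \left|{\omega}\right|}{3}}}{17}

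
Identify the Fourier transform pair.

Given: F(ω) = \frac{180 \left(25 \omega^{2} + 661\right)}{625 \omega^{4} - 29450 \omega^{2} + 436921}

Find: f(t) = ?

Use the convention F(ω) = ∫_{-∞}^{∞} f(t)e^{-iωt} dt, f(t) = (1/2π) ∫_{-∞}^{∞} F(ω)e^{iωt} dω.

f(t) = 3 e^{- \frac{6 \left|{t}\right|}{5}} \cos{\left(5 t \right)}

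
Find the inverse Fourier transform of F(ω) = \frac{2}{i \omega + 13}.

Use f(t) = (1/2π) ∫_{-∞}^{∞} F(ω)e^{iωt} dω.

f(t) = 2 e^{- 13 t} u\left(t\right)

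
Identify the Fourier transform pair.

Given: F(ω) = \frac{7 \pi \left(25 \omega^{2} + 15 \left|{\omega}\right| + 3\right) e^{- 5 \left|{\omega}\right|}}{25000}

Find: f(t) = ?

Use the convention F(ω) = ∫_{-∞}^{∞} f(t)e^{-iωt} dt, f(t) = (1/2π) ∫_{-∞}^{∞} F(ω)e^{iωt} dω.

f(t) = \frac{7}{\left(t^{2} + 25\right)^{3}}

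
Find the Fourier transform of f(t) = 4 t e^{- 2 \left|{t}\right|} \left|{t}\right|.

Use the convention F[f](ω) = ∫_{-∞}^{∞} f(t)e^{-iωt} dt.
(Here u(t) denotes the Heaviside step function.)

F(ω) = \frac{16 i \omega \left(\omega^{2} - 12\right)}{\left(\omega^{2} + 4\right)^{3}}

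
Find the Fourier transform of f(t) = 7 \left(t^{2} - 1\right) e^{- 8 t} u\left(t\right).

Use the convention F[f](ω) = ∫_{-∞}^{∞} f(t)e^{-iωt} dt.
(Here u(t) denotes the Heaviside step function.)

F(ω) = \frac{7 \left(2 i \omega - \left(i \omega + 8\right)^{3} + 16\right)}{\left(i \omega + 8\right)^{4}}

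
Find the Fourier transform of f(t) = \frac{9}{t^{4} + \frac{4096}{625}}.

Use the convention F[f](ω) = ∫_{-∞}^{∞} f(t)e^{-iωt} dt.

F(ω) = \frac{1125 \pi e^{- \frac{4 \sqrt{2} \left|{\omega}\right|}{5}} \sin{\left(\frac{4 \sqrt{2} \left|{\omega}\right|}{5} + \frac{\pi}{4} \right)}}{512}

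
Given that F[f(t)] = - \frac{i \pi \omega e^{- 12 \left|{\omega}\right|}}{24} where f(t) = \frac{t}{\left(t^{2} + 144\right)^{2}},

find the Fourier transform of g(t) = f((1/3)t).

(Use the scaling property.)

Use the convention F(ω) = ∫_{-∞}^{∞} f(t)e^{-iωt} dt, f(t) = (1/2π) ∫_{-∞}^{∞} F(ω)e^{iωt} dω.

F[g](ω) = - \frac{3 i \pi \omega e^{- 36 \left|{\omega}\right|}}{8}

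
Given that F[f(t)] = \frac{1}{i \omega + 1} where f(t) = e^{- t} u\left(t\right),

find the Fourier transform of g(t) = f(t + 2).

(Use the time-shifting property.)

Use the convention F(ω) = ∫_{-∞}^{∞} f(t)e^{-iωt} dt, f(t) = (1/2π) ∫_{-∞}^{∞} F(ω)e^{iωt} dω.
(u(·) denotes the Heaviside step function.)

F[g](ω) = \frac{e^{2 i \omega}}{i \omega + 1}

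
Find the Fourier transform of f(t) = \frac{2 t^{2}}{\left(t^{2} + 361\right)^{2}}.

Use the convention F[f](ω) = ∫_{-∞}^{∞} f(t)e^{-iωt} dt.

F(ω) = \frac{\pi \left(1 - 19 \left|{\omega}\right|\right) e^{- 19 \left|{\omega}\right|}}{19}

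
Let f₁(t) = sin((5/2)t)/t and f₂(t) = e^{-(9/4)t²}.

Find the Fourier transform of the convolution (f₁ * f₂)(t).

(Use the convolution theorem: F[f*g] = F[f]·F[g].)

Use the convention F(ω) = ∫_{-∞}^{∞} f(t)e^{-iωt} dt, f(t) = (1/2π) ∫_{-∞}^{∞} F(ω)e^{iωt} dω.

F[f₁*f₂](ω) = \begin{cases} \frac{2 \pi^{\frac{3}{2}} e^{- \frac{\omega^{2}}{9}}}{3} & \text{for}\: \omega > - \frac{5}{2} \wedge \omega < \frac{5}{2} \\0 & \text{otherwise} \end{cases}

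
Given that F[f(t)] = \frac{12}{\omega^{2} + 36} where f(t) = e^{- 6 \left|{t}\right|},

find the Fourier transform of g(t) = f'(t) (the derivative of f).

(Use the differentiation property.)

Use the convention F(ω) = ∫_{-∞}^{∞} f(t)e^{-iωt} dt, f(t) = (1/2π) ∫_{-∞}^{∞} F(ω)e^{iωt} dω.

F[g](ω) = \frac{12 i \omega}{\omega^{2} + 36}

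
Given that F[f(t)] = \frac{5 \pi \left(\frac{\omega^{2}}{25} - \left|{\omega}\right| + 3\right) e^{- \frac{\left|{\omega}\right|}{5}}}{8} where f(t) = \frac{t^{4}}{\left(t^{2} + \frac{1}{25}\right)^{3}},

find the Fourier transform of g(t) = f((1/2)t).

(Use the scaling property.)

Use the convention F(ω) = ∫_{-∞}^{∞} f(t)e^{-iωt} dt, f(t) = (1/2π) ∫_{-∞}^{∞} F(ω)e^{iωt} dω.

F[g](ω) = \frac{\pi \left(4 \omega^{2} - 50 \left|{\omega}\right| + 75\right) e^{- \frac{2 \left|{\omega}\right|}{5}}}{20}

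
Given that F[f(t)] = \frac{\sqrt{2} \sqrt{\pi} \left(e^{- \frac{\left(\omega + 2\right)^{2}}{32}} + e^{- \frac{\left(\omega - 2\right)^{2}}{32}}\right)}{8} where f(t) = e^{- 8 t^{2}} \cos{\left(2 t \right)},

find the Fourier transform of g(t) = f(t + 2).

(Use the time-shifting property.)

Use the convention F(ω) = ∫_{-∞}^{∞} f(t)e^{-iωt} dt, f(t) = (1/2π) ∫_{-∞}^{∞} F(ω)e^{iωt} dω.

F[g](ω) = \frac{\sqrt{2} \sqrt{\pi} \left(e^{\frac{\omega}{4}} + 1\right) e^{- \frac{\omega^{2}}{32} - \frac{\omega}{8} + 2 i \omega - \frac{1}{8}}}{8}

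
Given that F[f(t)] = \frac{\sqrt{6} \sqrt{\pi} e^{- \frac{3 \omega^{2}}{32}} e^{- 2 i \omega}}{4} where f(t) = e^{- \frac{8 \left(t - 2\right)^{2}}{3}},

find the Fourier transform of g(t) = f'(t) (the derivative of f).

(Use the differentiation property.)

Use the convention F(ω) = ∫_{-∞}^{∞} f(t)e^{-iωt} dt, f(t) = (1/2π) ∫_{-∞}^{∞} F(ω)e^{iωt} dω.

F[g](ω) = \frac{\sqrt{6} i \sqrt{\pi} \omega e^{- \frac{\omega \left(3 \omega + 64 i\right)}{32}}}{4}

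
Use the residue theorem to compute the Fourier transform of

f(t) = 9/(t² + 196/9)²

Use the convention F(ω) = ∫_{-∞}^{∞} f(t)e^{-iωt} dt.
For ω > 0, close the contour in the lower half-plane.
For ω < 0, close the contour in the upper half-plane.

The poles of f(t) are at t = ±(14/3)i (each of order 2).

Let g(z) = f(z)e^{-iωz}; for large |z| the factor e^{-iωz} decays in the lower half-plane when ω > 0 and in the upper half-plane when ω < 0.

Case ω > 0 (lower half-plane, clockwise contour ⇒ F(ω) = -2πi·ΣRes):
  Res_{z = - \frac{14 i}{3}} g(z) = \frac{81 i \left(14 \omega + 3\right) e^{- \frac{14 \omega}{3}}}{10976} (pole of order 2)
  F(ω) = -2πi·ΣRes = \frac{81 \pi \left(14 \omega + 3\right) e^{- \frac{14 \omega}{3}}}{5488}

Case ω < 0 (upper half-plane, counterclockwise contour ⇒ F(ω) = +2πi·ΣRes):
  Res_{z = \frac{14 i}{3}} g(z) = \frac{81 i \left(14 \omega - 3\right) e^{\frac{14 \omega}{3}}}{10976} (pole of order 2)
  F(ω) = 2πi·ΣRes = \frac{81 \pi \left(3 - 14 \omega\right) e^{\frac{14 \omega}{3}}}{5488}

Both cases combine into a single formula in |ω|:

F(ω) = \frac{81 \pi \left(14 \left|{\omega}\right| + 3\right) e^{- \frac{14 \left|{\omega}\right|}{3}}}{5488}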